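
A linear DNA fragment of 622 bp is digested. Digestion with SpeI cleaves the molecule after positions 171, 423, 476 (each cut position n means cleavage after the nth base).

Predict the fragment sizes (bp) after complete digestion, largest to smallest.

252, 171, 146, 53 bp

Linear molecule, 3 cuts → 4 fragments:
  171 − 0 = 171 bp
  423 − 171 = 252 bp
  476 − 423 = 53 bp
  622 − 476 = 146 bp
Sorted largest to smallest: 252, 171, 146, 53 bp.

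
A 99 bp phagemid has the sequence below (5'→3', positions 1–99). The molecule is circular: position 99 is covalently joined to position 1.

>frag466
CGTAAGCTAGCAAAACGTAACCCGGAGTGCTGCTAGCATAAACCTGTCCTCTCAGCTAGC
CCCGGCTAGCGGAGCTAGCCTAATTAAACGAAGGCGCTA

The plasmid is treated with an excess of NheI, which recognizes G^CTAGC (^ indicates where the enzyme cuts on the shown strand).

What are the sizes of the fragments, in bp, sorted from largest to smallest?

NheI sites (GCTAGC) start at positions 6, 32, 55, 65, 74.
NheI cuts after the first base of each site, so after positions 6, 32, 55, 65, 74.
Circular molecule, 5 cuts → 5 fragments:
  7–32 → 26 bp
  33–55 → 23 bp
  56–65 → 10 bp
  66–74 → 9 bp
  75–99 then 1–6 → 25 + 6 = 31 bp
Sorted largest to smallest: 31, 26, 23, 10, 9 bp.

31, 26, 23, 10, 9 bp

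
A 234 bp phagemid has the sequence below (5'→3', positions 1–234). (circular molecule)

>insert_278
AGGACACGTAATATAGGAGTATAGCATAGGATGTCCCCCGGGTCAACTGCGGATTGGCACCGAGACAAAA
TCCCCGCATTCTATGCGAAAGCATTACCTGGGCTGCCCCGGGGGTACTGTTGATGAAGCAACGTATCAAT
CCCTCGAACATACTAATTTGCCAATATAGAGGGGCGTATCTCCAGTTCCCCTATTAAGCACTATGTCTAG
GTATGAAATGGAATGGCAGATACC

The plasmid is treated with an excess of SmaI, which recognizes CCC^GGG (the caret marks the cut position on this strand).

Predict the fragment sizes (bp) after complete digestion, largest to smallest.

164, 70 bp

SmaI sites (CCCGGG) start at positions 37, 107.
SmaI cuts after base 3 of each site, so after positions 39, 109.
Circular molecule, 2 cuts → 2 fragments:
  40–109 → 70 bp
  110–234 then 1–39 → 125 + 39 = 164 bp
Sorted largest to smallest: 164, 70 bp.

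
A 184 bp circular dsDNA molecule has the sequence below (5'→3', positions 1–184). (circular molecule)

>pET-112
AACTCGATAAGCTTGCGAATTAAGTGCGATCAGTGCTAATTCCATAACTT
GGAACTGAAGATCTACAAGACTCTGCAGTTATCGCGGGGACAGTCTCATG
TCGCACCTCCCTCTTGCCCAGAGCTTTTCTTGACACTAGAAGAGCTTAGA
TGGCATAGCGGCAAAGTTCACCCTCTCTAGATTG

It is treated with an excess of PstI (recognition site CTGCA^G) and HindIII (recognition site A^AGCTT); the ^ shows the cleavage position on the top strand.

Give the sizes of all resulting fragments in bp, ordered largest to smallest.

116, 68 bp

The PstI site (CTGCAG) starts at position 73.
PstI cuts after base 5 of each site (before the last base), so after position 77.
The HindIII site (AAGCTT) starts at position 9.
HindIII cuts after the first base of each site, so after position 9.
Combined cut positions: 9, 77.
Circular molecule, 2 cuts → 2 fragments:
  10–77 → 68 bp
  78–184 then 1–9 → 107 + 9 = 116 bp
Sorted largest to smallest: 116, 68 bp.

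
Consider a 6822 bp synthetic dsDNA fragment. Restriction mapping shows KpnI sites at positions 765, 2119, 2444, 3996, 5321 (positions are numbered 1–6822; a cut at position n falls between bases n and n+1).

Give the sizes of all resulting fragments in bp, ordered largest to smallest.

1552, 1501, 1354, 1325, 765, 325 bp

Linear molecule, 5 cuts → 6 fragments:
  765 − 0 = 765 bp
  2119 − 765 = 1354 bp
  2444 − 2119 = 325 bp
  3996 − 2444 = 1552 bp
  5321 − 3996 = 1325 bp
  6822 − 5321 = 1501 bp
Sorted largest to smallest: 1552, 1501, 1354, 1325, 765, 325 bp.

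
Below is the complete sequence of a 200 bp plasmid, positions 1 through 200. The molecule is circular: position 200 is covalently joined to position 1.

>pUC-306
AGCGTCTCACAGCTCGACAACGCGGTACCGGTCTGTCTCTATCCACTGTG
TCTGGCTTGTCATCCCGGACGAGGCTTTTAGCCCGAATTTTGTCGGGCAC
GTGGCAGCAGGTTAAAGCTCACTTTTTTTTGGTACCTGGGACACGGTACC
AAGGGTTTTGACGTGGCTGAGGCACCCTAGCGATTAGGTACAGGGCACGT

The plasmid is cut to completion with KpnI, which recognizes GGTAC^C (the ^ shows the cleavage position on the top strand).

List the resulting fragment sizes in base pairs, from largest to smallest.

KpnI sites (GGTACC) start at positions 24, 131, 145.
KpnI cuts after base 5 of each site (before the last base), so after positions 28, 135, 149.
Circular molecule, 3 cuts → 3 fragments:
  29–135 → 107 bp
  136–149 → 14 bp
  150–200 then 1–28 → 51 + 28 = 79 bp
Sorted largest to smallest: 107, 79, 14 bp.

107, 79, 14 bp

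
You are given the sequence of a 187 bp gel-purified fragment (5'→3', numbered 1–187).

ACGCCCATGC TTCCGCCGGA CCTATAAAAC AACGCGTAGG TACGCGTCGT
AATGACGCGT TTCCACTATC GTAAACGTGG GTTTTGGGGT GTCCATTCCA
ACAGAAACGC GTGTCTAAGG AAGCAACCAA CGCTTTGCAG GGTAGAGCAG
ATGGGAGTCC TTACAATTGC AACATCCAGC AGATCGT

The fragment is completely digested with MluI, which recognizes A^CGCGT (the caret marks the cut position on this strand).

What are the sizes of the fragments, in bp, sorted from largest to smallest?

80, 52, 32, 13, 10 bp

MluI sites (ACGCGT) start at positions 32, 42, 55, 107.
MluI cuts after the first base of each site, so after positions 32, 42, 55, 107.
Linear molecule, 4 cuts → 5 fragments:
  1–32 → 32 bp
  33–42 → 10 bp
  43–55 → 13 bp
  56–107 → 52 bp
  108–187 → 80 bp
Sorted largest to smallest: 80, 52, 32, 13, 10 bp.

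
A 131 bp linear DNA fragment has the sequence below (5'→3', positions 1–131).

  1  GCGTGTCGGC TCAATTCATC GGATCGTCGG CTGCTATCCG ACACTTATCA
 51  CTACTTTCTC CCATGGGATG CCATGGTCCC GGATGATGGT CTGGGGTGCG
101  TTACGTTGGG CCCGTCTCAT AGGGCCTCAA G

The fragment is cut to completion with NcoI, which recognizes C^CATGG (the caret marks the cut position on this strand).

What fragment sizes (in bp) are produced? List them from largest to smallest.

61, 60, 10 bp

NcoI sites (CCATGG) start at positions 61, 71.
NcoI cuts after the first base of each site, so after positions 61, 71.
Linear molecule, 2 cuts → 3 fragments:
  1–61 → 61 bp
  62–71 → 10 bp
  72–131 → 60 bp
Sorted largest to smallest: 61, 60, 10 bp.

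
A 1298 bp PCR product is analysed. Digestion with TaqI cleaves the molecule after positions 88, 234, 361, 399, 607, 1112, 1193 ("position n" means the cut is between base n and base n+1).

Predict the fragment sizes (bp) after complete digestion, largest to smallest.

Linear molecule, 7 cuts → 8 fragments:
  88 − 0 = 88 bp
  234 − 88 = 146 bp
  361 − 234 = 127 bp
  399 − 361 = 38 bp
  607 − 399 = 208 bp
  1112 − 607 = 505 bp
  1193 − 1112 = 81 bp
  1298 − 1193 = 105 bp
Sorted largest to smallest: 505, 208, 146, 127, 105, 88, 81, 38 bp.

505, 208, 146, 127, 105, 88, 81, 38 bp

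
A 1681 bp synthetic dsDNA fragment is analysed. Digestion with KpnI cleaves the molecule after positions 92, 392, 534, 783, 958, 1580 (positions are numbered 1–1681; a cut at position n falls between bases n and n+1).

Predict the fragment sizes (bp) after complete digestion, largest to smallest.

622, 300, 249, 175, 142, 101, 92 bp

Linear molecule, 6 cuts → 7 fragments:
  92 − 0 = 92 bp
  392 − 92 = 300 bp
  534 − 392 = 142 bp
  783 − 534 = 249 bp
  958 − 783 = 175 bp
  1580 − 958 = 622 bp
  1681 − 1580 = 101 bp
Sorted largest to smallest: 622, 300, 249, 175, 142, 101, 92 bp.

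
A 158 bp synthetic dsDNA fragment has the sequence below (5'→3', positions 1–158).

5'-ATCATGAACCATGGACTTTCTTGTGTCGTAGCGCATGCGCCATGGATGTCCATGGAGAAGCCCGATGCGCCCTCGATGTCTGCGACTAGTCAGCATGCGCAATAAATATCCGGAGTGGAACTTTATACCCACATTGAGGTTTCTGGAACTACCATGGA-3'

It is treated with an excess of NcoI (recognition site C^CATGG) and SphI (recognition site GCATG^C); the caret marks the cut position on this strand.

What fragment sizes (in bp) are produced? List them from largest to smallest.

55, 47, 28, 10, 9, 6, 3 bp

NcoI sites (CCATGG) start at positions 9, 40, 50, 152.
NcoI cuts after the first base of each site, so after positions 9, 40, 50, 152.
SphI sites (GCATGC) start at positions 33, 93.
SphI cuts after base 5 of each site (before the last base), so after positions 37, 97.
Combined cut positions: 9, 37, 40, 50, 97, 152.
Linear molecule, 6 cuts → 7 fragments:
  1–9 → 9 bp
  10–37 → 28 bp
  38–40 → 3 bp
  41–50 → 10 bp
  51–97 → 47 bp
  98–152 → 55 bp
  153–158 → 6 bp
Sorted largest to smallest: 55, 47, 28, 10, 9, 6, 3 bp.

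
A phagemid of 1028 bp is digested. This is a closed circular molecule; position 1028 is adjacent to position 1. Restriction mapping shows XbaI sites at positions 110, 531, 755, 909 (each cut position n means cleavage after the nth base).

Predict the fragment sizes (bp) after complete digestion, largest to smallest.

Circular molecule, 4 cuts → 4 fragments:
  531 − 110 = 421 bp
  755 − 531 = 224 bp
  909 − 755 = 154 bp
  wrap: 1028 − 909 + 110 = 229 bp
Sorted largest to smallest: 421, 229, 224, 154 bp.

421, 229, 224, 154 bp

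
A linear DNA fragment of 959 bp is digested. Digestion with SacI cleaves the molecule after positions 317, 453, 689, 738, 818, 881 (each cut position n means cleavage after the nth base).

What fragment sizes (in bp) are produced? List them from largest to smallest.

Linear molecule, 6 cuts → 7 fragments:
  317 − 0 = 317 bp
  453 − 317 = 136 bp
  689 − 453 = 236 bp
  738 − 689 = 49 bp
  818 − 738 = 80 bp
  881 − 818 = 63 bp
  959 − 881 = 78 bp
Sorted largest to smallest: 317, 236, 136, 80, 78, 63, 49 bp.

317, 236, 136, 80, 78, 63, 49 bp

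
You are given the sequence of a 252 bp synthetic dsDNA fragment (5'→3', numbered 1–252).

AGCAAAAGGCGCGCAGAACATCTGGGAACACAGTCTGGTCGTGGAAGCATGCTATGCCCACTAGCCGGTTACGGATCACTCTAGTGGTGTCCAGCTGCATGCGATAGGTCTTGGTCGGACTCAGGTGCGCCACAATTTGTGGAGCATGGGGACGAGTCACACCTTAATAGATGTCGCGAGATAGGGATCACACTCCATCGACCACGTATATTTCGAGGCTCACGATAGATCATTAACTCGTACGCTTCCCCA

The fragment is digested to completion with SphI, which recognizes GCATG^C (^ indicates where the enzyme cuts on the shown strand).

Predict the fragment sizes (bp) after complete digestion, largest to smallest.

151, 51, 50 bp

SphI sites (GCATGC) start at positions 47, 97.
SphI cuts after base 5 of each site (before the last base), so after positions 51, 101.
Linear molecule, 2 cuts → 3 fragments:
  1–51 → 51 bp
  52–101 → 50 bp
  102–252 → 151 bp
Sorted largest to smallest: 151, 51, 50 bp.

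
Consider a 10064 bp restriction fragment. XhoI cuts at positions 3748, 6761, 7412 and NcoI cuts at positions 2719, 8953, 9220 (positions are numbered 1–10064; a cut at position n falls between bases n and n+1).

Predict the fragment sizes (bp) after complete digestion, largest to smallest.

3013, 2719, 1541, 1029, 844, 651, 267 bp

Combined cut positions (sorted): 2719, 3748, 6761, 7412, 8953, 9220.
Linear molecule, 6 cuts → 7 fragments:
  2719 − 0 = 2719 bp
  3748 − 2719 = 1029 bp
  6761 − 3748 = 3013 bp
  7412 − 6761 = 651 bp
  8953 − 7412 = 1541 bp
  9220 − 8953 = 267 bp
  10064 − 9220 = 844 bp
Sorted largest to smallest: 3013, 2719, 1541, 1029, 844, 651, 267 bp.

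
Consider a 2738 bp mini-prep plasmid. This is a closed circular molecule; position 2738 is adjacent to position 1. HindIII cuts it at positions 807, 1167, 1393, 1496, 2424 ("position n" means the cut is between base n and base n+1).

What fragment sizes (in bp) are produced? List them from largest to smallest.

1121, 928, 360, 226, 103 bp

Circular molecule, 5 cuts → 5 fragments:
  1167 − 807 = 360 bp
  1393 − 1167 = 226 bp
  1496 − 1393 = 103 bp
  2424 − 1496 = 928 bp
  wrap: 2738 − 2424 + 807 = 1121 bp
Sorted largest to smallest: 1121, 928, 360, 226, 103 bp.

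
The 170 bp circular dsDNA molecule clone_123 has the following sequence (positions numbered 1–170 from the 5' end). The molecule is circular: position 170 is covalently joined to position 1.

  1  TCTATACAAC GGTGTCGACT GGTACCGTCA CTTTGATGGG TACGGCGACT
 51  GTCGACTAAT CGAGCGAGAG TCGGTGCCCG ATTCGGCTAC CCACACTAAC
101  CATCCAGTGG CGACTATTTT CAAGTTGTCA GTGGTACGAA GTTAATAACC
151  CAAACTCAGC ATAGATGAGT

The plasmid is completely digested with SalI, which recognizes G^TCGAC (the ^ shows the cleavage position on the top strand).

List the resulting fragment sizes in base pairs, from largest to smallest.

133, 37 bp

SalI sites (GTCGAC) start at positions 14, 51.
SalI cuts after the first base of each site, so after positions 14, 51.
Circular molecule, 2 cuts → 2 fragments:
  15–51 → 37 bp
  52–170 then 1–14 → 119 + 14 = 133 bp
Sorted largest to smallest: 133, 37 bp.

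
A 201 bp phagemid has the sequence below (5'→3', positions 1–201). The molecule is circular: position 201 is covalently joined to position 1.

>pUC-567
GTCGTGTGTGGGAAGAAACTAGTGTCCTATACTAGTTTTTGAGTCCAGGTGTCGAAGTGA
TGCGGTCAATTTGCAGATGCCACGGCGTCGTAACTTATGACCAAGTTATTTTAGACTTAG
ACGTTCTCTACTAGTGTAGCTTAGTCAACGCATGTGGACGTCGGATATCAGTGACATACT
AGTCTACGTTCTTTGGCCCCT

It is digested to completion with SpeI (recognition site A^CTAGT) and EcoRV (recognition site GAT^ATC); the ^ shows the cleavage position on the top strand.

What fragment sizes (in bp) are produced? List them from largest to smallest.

99, 41, 36, 13, 12 bp

SpeI sites (ACTAGT) start at positions 18, 31, 130, 178.
SpeI cuts after the first base of each site, so after positions 18, 31, 130, 178.
The EcoRV site (GATATC) starts at position 164.
EcoRV cuts after base 3 of each site, so after position 166.
Combined cut positions: 18, 31, 130, 166, 178.
Circular molecule, 5 cuts → 5 fragments:
  19–31 → 13 bp
  32–130 → 99 bp
  131–166 → 36 bp
  167–178 → 12 bp
  179–201 then 1–18 → 23 + 18 = 41 bp
Sorted largest to smallest: 99, 41, 36, 13, 12 bp.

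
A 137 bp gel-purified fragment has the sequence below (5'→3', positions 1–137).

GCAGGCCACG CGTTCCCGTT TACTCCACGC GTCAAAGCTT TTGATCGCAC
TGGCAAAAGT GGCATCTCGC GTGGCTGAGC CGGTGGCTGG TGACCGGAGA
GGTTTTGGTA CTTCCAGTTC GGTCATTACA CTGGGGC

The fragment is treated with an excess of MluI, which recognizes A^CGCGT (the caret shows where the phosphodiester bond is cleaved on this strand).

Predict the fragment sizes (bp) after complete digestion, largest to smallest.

110, 19, 8 bp

MluI sites (ACGCGT) start at positions 8, 27.
MluI cuts after the first base of each site, so after positions 8, 27.
Linear molecule, 2 cuts → 3 fragments:
  1–8 → 8 bp
  9–27 → 19 bp
  28–137 → 110 bp
Sorted largest to smallest: 110, 19, 8 bp.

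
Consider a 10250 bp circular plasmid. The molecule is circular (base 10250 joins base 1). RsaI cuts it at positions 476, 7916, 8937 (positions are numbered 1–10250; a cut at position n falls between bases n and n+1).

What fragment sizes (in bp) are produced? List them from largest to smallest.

Circular molecule, 3 cuts → 3 fragments:
  7916 − 476 = 7440 bp
  8937 − 7916 = 1021 bp
  wrap: 10250 − 8937 + 476 = 1789 bp
Sorted largest to smallest: 7440, 1789, 1021 bp.

7440, 1789, 1021 bp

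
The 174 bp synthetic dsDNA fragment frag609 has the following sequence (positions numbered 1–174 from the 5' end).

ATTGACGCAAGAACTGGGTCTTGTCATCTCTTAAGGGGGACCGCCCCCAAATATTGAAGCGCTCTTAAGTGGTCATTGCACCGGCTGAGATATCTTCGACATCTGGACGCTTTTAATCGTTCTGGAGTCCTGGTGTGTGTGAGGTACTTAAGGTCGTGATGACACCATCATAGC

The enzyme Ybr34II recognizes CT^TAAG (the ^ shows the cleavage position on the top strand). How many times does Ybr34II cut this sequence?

3

CTTAAG occurs starting at positions 30, 64, 147.
Ybr34II cuts at 3 sites.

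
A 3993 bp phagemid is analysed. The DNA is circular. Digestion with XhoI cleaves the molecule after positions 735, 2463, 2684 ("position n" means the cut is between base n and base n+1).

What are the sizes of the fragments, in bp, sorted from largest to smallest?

2044, 1728, 221 bp

Circular molecule, 3 cuts → 3 fragments:
  2463 − 735 = 1728 bp
  2684 − 2463 = 221 bp
  wrap: 3993 − 2684 + 735 = 2044 bp
Sorted largest to smallest: 2044, 1728, 221 bp.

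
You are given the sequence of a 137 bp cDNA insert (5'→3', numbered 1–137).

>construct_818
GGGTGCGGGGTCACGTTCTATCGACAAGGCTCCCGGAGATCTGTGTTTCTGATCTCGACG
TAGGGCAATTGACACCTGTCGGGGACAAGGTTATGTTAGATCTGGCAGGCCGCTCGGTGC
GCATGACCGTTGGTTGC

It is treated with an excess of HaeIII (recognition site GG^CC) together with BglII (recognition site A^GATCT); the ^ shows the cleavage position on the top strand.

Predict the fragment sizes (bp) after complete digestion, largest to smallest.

The HaeIII site (GGCC) starts at position 108.
HaeIII cuts after base 2 of each site, so after position 109.
BglII sites (AGATCT) start at positions 37, 98.
BglII cuts after the first base of each site, so after positions 37, 98.
Combined cut positions: 37, 98, 109.
Linear molecule, 3 cuts → 4 fragments:
  1–37 → 37 bp
  38–98 → 61 bp
  99–109 → 11 bp
  110–137 → 28 bp
Sorted largest to smallest: 61, 37, 28, 11 bp.

61, 37, 28, 11 bp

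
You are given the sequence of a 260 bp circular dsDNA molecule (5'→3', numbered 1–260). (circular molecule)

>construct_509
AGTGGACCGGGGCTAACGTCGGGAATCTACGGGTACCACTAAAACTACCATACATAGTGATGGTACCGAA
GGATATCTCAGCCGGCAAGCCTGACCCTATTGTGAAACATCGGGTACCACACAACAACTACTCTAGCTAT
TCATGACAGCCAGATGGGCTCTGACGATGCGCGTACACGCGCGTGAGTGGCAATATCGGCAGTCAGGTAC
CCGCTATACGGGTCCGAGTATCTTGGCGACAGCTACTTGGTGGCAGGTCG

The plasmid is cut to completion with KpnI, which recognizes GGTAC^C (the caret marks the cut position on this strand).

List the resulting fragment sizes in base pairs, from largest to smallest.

KpnI sites (GGTACC) start at positions 32, 62, 113, 206.
KpnI cuts after base 5 of each site (before the last base), so after positions 36, 66, 117, 210.
Circular molecule, 4 cuts → 4 fragments:
  37–66 → 30 bp
  67–117 → 51 bp
  118–210 → 93 bp
  211–260 then 1–36 → 50 + 36 = 86 bp
Sorted largest to smallest: 93, 86, 51, 30 bp.

93, 86, 51, 30 bp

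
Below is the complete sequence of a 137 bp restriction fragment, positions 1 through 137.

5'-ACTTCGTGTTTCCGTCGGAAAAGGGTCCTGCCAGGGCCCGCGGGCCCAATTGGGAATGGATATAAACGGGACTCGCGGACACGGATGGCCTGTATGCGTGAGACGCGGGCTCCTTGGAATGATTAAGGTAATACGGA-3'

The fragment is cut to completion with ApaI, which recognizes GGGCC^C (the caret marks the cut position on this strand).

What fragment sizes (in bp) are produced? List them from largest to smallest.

ApaI sites (GGGCCC) start at positions 34, 42.
ApaI cuts after base 5 of each site (before the last base), so after positions 38, 46.
Linear molecule, 2 cuts → 3 fragments:
  1–38 → 38 bp
  39–46 → 8 bp
  47–137 → 91 bp
Sorted largest to smallest: 91, 38, 8 bp.

91, 38, 8 bp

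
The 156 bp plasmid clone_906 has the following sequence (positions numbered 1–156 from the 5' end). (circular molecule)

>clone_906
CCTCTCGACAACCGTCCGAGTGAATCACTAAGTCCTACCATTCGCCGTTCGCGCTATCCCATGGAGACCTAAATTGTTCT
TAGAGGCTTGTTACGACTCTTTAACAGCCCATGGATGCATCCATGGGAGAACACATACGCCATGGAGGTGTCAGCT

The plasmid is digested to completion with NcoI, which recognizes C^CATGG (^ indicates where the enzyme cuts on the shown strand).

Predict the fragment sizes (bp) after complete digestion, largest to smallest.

NcoI sites (CCATGG) start at positions 59, 109, 121, 140.
NcoI cuts after the first base of each site, so after positions 59, 109, 121, 140.
Circular molecule, 4 cuts → 4 fragments:
  60–109 → 50 bp
  110–121 → 12 bp
  122–140 → 19 bp
  141–156 then 1–59 → 16 + 59 = 75 bp
Sorted largest to smallest: 75, 50, 19, 12 bp.

75, 50, 19, 12 bp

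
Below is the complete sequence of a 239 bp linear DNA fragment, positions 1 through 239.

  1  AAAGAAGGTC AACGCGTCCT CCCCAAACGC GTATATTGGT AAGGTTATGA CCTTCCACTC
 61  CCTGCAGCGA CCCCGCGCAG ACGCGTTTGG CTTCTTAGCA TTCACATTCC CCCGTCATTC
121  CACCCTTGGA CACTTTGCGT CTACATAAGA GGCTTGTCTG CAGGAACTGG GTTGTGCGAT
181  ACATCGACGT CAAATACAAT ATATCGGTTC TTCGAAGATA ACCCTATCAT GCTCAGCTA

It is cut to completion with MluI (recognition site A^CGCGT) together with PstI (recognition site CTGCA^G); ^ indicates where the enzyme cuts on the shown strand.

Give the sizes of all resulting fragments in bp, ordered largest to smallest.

81, 77, 39, 15, 15, 12 bp

MluI sites (ACGCGT) start at positions 12, 27, 81.
MluI cuts after the first base of each site, so after positions 12, 27, 81.
PstI sites (CTGCAG) start at positions 62, 158.
PstI cuts after base 5 of each site (before the last base), so after positions 66, 162.
Combined cut positions: 12, 27, 66, 81, 162.
Linear molecule, 5 cuts → 6 fragments:
  1–12 → 12 bp
  13–27 → 15 bp
  28–66 → 39 bp
  67–81 → 15 bp
  82–162 → 81 bp
  163–239 → 77 bp
Sorted largest to smallest: 81, 77, 39, 15, 15, 12 bp.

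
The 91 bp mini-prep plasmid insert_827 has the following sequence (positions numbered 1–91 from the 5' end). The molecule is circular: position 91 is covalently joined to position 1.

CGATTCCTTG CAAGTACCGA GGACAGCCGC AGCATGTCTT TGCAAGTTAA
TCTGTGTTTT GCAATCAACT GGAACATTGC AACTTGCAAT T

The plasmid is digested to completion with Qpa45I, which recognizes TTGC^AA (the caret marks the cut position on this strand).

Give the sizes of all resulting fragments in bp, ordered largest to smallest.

32, 19, 18, 15, 7 bp

Qpa45I sites (TTGCAA) start at positions 8, 40, 59, 77, 84.
Qpa45I cuts after base 4 of each site, so after positions 11, 43, 62, 80, 87.
Circular molecule, 5 cuts → 5 fragments:
  12–43 → 32 bp
  44–62 → 19 bp
  63–80 → 18 bp
  81–87 → 7 bp
  88–91 then 1–11 → 4 + 11 = 15 bp
Sorted largest to smallest: 32, 19, 18, 15, 7 bp.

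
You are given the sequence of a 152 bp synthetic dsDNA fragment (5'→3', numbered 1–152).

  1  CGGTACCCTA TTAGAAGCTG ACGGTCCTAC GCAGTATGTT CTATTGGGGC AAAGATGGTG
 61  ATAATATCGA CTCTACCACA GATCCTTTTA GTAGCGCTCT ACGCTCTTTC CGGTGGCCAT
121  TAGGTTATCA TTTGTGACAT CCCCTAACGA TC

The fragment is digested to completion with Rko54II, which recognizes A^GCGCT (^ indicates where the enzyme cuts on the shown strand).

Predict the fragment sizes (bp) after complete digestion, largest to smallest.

93, 59 bp

The Rko54II site (AGCGCT) starts at position 93.
Rko54II cuts after the first base of each site, so after position 93.
Linear molecule, 1 cut → 2 fragments:
  1–93 → 93 bp
  94–152 → 59 bp
Sorted largest to smallest: 93, 59 bp.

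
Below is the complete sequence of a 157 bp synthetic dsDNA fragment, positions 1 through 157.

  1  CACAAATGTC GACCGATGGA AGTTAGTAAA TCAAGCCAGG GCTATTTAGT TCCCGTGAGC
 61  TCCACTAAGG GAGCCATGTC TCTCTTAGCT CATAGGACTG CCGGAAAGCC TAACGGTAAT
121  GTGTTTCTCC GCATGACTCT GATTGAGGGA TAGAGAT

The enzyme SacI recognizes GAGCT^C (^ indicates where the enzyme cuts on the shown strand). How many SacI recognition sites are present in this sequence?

1

GAGCTC occurs starting at position 57.
SacI cuts at 1 site.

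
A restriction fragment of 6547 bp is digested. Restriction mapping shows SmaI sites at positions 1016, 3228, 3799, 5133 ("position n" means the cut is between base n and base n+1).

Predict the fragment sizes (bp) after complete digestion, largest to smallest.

Linear molecule, 4 cuts → 5 fragments:
  1016 − 0 = 1016 bp
  3228 − 1016 = 2212 bp
  3799 − 3228 = 571 bp
  5133 − 3799 = 1334 bp
  6547 − 5133 = 1414 bp
Sorted largest to smallest: 2212, 1414, 1334, 1016, 571 bp.

2212, 1414, 1334, 1016, 571 bp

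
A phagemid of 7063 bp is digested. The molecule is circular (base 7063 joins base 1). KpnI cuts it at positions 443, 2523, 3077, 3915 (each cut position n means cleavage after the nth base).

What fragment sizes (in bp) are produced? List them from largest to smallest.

Circular molecule, 4 cuts → 4 fragments:
  2523 − 443 = 2080 bp
  3077 − 2523 = 554 bp
  3915 − 3077 = 838 bp
  wrap: 7063 − 3915 + 443 = 3591 bp
Sorted largest to smallest: 3591, 2080, 838, 554 bp.

3591, 2080, 838, 554 bp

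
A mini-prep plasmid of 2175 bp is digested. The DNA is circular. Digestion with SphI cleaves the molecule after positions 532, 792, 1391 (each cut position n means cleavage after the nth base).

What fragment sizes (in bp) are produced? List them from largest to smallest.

Circular molecule, 3 cuts → 3 fragments:
  792 − 532 = 260 bp
  1391 − 792 = 599 bp
  wrap: 2175 − 1391 + 532 = 1316 bp
Sorted largest to smallest: 1316, 599, 260 bp.

1316, 599, 260 bp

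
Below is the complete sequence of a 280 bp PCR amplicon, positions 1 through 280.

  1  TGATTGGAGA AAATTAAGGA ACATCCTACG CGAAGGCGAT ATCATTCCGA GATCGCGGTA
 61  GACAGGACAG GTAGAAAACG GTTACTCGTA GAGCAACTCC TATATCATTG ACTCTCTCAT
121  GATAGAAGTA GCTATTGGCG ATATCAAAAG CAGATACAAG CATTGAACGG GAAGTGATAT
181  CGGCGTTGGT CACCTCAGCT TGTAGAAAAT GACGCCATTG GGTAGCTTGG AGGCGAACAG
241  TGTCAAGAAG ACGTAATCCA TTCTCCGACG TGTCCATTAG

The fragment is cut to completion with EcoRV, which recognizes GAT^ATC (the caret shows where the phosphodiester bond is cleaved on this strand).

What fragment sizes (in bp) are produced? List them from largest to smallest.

EcoRV sites (GATATC) start at positions 38, 140, 176.
EcoRV cuts after base 3 of each site, so after positions 40, 142, 178.
Linear molecule, 3 cuts → 4 fragments:
  1–40 → 40 bp
  41–142 → 102 bp
  143–178 → 36 bp
  179–280 → 102 bp
Sorted largest to smallest: 102, 102, 40, 36 bp.

102, 102, 40, 36 bp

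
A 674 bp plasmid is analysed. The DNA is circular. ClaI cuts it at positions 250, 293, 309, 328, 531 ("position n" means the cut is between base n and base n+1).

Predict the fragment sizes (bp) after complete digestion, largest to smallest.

393, 203, 43, 19, 16 bp

Circular molecule, 5 cuts → 5 fragments:
  293 − 250 = 43 bp
  309 − 293 = 16 bp
  328 − 309 = 19 bp
  531 − 328 = 203 bp
  wrap: 674 − 531 + 250 = 393 bp
Sorted largest to smallest: 393, 203, 43, 19, 16 bp.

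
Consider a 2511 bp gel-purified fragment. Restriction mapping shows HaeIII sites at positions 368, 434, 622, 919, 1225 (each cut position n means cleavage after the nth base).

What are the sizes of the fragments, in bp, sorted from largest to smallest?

Linear molecule, 5 cuts → 6 fragments:
  368 − 0 = 368 bp
  434 − 368 = 66 bp
  622 − 434 = 188 bp
  919 − 622 = 297 bp
  1225 − 919 = 306 bp
  2511 − 1225 = 1286 bp
Sorted largest to smallest: 1286, 368, 306, 297, 188, 66 bp.

1286, 368, 306, 297, 188, 66 bp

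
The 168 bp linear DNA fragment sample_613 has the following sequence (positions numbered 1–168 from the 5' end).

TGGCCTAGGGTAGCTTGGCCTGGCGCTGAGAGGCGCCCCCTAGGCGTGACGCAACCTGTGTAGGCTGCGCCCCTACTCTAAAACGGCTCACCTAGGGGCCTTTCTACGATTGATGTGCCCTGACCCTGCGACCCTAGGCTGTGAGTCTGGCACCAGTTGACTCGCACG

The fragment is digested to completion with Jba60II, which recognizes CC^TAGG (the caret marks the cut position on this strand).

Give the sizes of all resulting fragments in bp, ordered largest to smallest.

Jba60II sites (CCTAGG) start at positions 4, 39, 91, 133.
Jba60II cuts after base 2 of each site, so after positions 5, 40, 92, 134.
Linear molecule, 4 cuts → 5 fragments:
  1–5 → 5 bp
  6–40 → 35 bp
  41–92 → 52 bp
  93–134 → 42 bp
  135–168 → 34 bp
Sorted largest to smallest: 52, 42, 35, 34, 5 bp.

52, 42, 35, 34, 5 bp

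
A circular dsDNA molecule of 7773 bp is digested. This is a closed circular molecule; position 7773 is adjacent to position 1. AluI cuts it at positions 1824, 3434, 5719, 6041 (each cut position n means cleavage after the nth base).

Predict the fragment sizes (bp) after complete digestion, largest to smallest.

Circular molecule, 4 cuts → 4 fragments:
  3434 − 1824 = 1610 bp
  5719 − 3434 = 2285 bp
  6041 − 5719 = 322 bp
  wrap: 7773 − 6041 + 1824 = 3556 bp
Sorted largest to smallest: 3556, 2285, 1610, 322 bp.

3556, 2285, 1610, 322 bp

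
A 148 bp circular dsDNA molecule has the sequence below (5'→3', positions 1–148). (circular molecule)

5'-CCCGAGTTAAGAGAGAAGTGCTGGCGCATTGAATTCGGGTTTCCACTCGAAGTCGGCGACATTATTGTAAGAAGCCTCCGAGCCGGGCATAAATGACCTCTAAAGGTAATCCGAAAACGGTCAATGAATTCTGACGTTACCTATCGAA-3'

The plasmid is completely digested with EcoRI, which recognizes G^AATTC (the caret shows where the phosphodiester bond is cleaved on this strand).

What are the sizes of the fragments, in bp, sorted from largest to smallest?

EcoRI sites (GAATTC) start at positions 31, 126.
EcoRI cuts after the first base of each site, so after positions 31, 126.
Circular molecule, 2 cuts → 2 fragments:
  32–126 → 95 bp
  127–148 then 1–31 → 22 + 31 = 53 bp
Sorted largest to smallest: 95, 53 bp.

95, 53 bp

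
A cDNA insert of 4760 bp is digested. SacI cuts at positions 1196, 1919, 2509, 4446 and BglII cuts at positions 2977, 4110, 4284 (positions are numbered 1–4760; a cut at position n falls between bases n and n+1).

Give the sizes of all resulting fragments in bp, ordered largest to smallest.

Combined cut positions (sorted): 1196, 1919, 2509, 2977, 4110, 4284, 4446.
Linear molecule, 7 cuts → 8 fragments:
  1196 − 0 = 1196 bp
  1919 − 1196 = 723 bp
  2509 − 1919 = 590 bp
  2977 − 2509 = 468 bp
  4110 − 2977 = 1133 bp
  4284 − 4110 = 174 bp
  4446 − 4284 = 162 bp
  4760 − 4446 = 314 bp
Sorted largest to smallest: 1196, 1133, 723, 590, 468, 314, 174, 162 bp.

1196, 1133, 723, 590, 468, 314, 174, 162 bp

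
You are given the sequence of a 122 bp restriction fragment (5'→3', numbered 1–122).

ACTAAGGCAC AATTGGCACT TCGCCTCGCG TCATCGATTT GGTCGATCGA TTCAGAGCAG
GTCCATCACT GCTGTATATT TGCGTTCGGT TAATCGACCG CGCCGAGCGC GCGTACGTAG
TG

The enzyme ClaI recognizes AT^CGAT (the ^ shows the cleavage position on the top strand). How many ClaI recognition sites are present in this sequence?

ATCGAT occurs starting at positions 33, 46.
ClaI cuts at 2 sites.

2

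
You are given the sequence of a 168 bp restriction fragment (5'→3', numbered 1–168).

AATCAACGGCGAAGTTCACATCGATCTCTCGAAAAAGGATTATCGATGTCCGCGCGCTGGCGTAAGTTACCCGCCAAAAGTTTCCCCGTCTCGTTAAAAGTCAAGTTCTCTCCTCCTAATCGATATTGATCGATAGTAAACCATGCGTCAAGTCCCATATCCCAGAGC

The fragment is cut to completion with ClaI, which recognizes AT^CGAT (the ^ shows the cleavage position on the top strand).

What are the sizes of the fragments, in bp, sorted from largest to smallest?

ClaI sites (ATCGAT) start at positions 20, 42, 119, 129.
ClaI cuts after base 2 of each site, so after positions 21, 43, 120, 130.
Linear molecule, 4 cuts → 5 fragments:
  1–21 → 21 bp
  22–43 → 22 bp
  44–120 → 77 bp
  121–130 → 10 bp
  131–168 → 38 bp
Sorted largest to smallest: 77, 38, 22, 21, 10 bp.

77, 38, 22, 21, 10 bp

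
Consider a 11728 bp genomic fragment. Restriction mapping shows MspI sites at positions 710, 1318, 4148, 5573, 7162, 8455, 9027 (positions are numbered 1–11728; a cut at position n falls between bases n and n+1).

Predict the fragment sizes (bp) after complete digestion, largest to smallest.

Linear molecule, 7 cuts → 8 fragments:
  710 − 0 = 710 bp
  1318 − 710 = 608 bp
  4148 − 1318 = 2830 bp
  5573 − 4148 = 1425 bp
  7162 − 5573 = 1589 bp
  8455 − 7162 = 1293 bp
  9027 − 8455 = 572 bp
  11728 − 9027 = 2701 bp
Sorted largest to smallest: 2830, 2701, 1589, 1425, 1293, 710, 608, 572 bp.

2830, 2701, 1589, 1425, 1293, 710, 608, 572 bp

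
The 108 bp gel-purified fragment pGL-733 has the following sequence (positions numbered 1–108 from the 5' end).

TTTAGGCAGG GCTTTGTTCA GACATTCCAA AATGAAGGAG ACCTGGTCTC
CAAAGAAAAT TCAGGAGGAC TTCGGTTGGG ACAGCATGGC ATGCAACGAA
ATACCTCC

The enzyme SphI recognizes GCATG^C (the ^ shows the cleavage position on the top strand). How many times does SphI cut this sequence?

GCATGC occurs starting at position 89.
SphI cuts at 1 site.

1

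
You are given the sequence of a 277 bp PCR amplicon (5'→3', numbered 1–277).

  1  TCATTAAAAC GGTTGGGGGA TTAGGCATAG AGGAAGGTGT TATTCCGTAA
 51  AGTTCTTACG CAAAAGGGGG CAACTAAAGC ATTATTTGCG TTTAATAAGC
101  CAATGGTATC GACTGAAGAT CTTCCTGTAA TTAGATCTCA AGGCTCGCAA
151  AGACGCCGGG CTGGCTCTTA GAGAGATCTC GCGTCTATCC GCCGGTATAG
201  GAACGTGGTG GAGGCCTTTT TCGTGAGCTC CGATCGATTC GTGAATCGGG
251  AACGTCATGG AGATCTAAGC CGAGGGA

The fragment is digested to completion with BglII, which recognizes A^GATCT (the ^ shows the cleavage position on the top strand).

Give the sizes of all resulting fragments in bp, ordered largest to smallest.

117, 87, 41, 16, 16 bp

BglII sites (AGATCT) start at positions 117, 133, 174, 261.
BglII cuts after the first base of each site, so after positions 117, 133, 174, 261.
Linear molecule, 4 cuts → 5 fragments:
  1–117 → 117 bp
  118–133 → 16 bp
  134–174 → 41 bp
  175–261 → 87 bp
  262–277 → 16 bp
Sorted largest to smallest: 117, 87, 41, 16, 16 bp.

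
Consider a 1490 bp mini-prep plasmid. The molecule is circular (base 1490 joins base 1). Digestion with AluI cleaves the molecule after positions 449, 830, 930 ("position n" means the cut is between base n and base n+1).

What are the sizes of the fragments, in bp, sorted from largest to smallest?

1009, 381, 100 bp

Circular molecule, 3 cuts → 3 fragments:
  830 − 449 = 381 bp
  930 − 830 = 100 bp
  wrap: 1490 − 930 + 449 = 1009 bp
Sorted largest to smallest: 1009, 381, 100 bp.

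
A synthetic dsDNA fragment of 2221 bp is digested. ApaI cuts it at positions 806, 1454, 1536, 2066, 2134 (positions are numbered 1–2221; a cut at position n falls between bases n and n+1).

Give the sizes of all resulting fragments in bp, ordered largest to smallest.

Linear molecule, 5 cuts → 6 fragments:
  806 − 0 = 806 bp
  1454 − 806 = 648 bp
  1536 − 1454 = 82 bp
  2066 − 1536 = 530 bp
  2134 − 2066 = 68 bp
  2221 − 2134 = 87 bp
Sorted largest to smallest: 806, 648, 530, 87, 82, 68 bp.

806, 648, 530, 87, 82, 68 bp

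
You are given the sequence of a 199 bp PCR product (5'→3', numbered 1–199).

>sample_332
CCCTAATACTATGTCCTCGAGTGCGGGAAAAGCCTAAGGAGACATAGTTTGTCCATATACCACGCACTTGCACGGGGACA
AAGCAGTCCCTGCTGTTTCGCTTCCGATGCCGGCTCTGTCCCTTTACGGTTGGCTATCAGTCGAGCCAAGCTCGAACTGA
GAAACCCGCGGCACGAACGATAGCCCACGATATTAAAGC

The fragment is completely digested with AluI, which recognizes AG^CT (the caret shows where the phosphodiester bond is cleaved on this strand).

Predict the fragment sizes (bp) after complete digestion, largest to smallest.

The AluI site (AGCT) starts at position 149.
AluI cuts after base 2 of each site, so after position 150.
Linear molecule, 1 cut → 2 fragments:
  1–150 → 150 bp
  151–199 → 49 bp
Sorted largest to smallest: 150, 49 bp.

150, 49 bp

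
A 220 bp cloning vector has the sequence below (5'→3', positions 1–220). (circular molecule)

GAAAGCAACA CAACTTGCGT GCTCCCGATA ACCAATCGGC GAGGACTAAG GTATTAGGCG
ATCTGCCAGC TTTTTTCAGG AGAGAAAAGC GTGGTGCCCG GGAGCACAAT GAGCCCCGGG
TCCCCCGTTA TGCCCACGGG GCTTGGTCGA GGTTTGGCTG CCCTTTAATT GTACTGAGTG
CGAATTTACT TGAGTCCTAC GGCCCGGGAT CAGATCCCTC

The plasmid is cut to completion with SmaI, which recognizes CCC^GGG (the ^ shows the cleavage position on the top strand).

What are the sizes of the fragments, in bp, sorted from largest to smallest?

114, 88, 18 bp

SmaI sites (CCCGGG) start at positions 97, 115, 203.
SmaI cuts after base 3 of each site, so after positions 99, 117, 205.
Circular molecule, 3 cuts → 3 fragments:
  100–117 → 18 bp
  118–205 → 88 bp
  206–220 then 1–99 → 15 + 99 = 114 bp
Sorted largest to smallest: 114, 88, 18 bp.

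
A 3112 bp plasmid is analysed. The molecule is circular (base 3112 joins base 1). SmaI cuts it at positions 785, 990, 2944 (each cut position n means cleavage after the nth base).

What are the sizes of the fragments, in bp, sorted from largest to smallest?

1954, 953, 205 bp

Circular molecule, 3 cuts → 3 fragments:
  990 − 785 = 205 bp
  2944 − 990 = 1954 bp
  wrap: 3112 − 2944 + 785 = 953 bp
Sorted largest to smallest: 1954, 953, 205 bp.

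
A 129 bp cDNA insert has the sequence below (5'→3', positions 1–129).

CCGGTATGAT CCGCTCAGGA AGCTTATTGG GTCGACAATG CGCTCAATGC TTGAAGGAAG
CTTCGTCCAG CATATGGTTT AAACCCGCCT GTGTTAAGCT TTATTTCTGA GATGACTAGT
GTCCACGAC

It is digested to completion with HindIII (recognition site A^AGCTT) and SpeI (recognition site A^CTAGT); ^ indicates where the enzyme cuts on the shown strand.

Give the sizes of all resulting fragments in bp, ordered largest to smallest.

38, 38, 20, 19, 14 bp

HindIII sites (AAGCTT) start at positions 20, 58, 96.
HindIII cuts after the first base of each site, so after positions 20, 58, 96.
The SpeI site (ACTAGT) starts at position 115.
SpeI cuts after the first base of each site, so after position 115.
Combined cut positions: 20, 58, 96, 115.
Linear molecule, 4 cuts → 5 fragments:
  1–20 → 20 bp
  21–58 → 38 bp
  59–96 → 38 bp
  97–115 → 19 bp
  116–129 → 14 bp
Sorted largest to smallest: 38, 38, 20, 19, 14 bp.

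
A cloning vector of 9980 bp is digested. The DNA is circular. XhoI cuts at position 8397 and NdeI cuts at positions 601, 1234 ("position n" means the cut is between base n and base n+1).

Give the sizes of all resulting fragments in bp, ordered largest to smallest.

Combined cut positions (sorted): 601, 1234, 8397.
Circular molecule, 3 cuts → 3 fragments:
  1234 − 601 = 633 bp
  8397 − 1234 = 7163 bp
  wrap: 9980 − 8397 + 601 = 2184 bp
Sorted largest to smallest: 7163, 2184, 633 bp.

7163, 2184, 633 bp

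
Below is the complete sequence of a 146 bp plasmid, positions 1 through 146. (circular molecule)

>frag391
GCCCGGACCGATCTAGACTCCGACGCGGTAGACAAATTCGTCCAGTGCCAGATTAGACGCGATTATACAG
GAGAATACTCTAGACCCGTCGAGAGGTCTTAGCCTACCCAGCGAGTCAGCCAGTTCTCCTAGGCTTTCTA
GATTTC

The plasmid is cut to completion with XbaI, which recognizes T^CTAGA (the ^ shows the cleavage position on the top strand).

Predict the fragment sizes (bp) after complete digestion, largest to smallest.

67, 58, 21 bp

XbaI sites (TCTAGA) start at positions 12, 79, 137.
XbaI cuts after the first base of each site, so after positions 12, 79, 137.
Circular molecule, 3 cuts → 3 fragments:
  13–79 → 67 bp
  80–137 → 58 bp
  138–146 then 1–12 → 9 + 12 = 21 bp
Sorted largest to smallest: 67, 58, 21 bp.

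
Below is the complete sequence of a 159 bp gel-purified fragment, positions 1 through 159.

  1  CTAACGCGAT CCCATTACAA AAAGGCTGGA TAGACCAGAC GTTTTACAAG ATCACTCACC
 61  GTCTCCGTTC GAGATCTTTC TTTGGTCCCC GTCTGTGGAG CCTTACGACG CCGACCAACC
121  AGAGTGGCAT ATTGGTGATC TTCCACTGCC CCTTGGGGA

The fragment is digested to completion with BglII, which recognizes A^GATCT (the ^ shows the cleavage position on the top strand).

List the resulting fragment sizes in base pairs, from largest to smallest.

87, 72 bp

The BglII site (AGATCT) starts at position 72.
BglII cuts after the first base of each site, so after position 72.
Linear molecule, 1 cut → 2 fragments:
  1–72 → 72 bp
  73–159 → 87 bp
Sorted largest to smallest: 87, 72 bp.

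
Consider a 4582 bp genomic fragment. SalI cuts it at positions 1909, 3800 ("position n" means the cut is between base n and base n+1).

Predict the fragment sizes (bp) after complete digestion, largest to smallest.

1909, 1891, 782 bp

Linear molecule, 2 cuts → 3 fragments:
  1909 − 0 = 1909 bp
  3800 − 1909 = 1891 bp
  4582 − 3800 = 782 bp
Sorted largest to smallest: 1909, 1891, 782 bp.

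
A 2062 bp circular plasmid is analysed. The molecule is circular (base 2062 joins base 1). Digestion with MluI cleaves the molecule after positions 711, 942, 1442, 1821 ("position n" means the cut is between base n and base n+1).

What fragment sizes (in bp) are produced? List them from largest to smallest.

Circular molecule, 4 cuts → 4 fragments:
  942 − 711 = 231 bp
  1442 − 942 = 500 bp
  1821 − 1442 = 379 bp
  wrap: 2062 − 1821 + 711 = 952 bp
Sorted largest to smallest: 952, 500, 379, 231 bp.

952, 500, 379, 231 bp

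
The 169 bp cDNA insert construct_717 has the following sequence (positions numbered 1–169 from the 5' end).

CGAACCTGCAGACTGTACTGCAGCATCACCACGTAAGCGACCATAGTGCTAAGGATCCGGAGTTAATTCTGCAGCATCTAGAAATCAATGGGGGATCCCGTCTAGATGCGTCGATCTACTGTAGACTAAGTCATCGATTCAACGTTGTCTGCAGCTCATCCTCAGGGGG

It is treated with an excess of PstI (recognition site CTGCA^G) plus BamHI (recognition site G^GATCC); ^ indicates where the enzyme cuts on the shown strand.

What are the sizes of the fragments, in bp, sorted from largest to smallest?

60, 31, 20, 20, 16, 12, 10 bp

PstI sites (CTGCAG) start at positions 6, 18, 69, 149.
PstI cuts after base 5 of each site (before the last base), so after positions 10, 22, 73, 153.
BamHI sites (GGATCC) start at positions 53, 93.
BamHI cuts after the first base of each site, so after positions 53, 93.
Combined cut positions: 10, 22, 53, 73, 93, 153.
Linear molecule, 6 cuts → 7 fragments:
  1–10 → 10 bp
  11–22 → 12 bp
  23–53 → 31 bp
  54–73 → 20 bp
  74–93 → 20 bp
  94–153 → 60 bp
  154–169 → 16 bp
Sorted largest to smallest: 60, 31, 20, 20, 16, 12, 10 bp.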